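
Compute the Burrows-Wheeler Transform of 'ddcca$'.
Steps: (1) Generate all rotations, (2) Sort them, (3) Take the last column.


Rotations (sorted):
  0: $ddcca -> last char: a
  1: a$ddcc -> last char: c
  2: ca$ddc -> last char: c
  3: cca$dd -> last char: d
  4: dcca$d -> last char: d
  5: ddcca$ -> last char: $


BWT = accdd$


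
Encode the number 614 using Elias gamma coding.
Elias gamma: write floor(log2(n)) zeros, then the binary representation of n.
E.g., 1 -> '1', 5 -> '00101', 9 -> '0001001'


num_bits = floor(log2(614)) + 1 = 10
leading_zeros = num_bits - 1 = 9
binary(614) = 1001100110

Elias gamma(614) = '000000000' + '1001100110' = 0000000001001100110 (19 bits)


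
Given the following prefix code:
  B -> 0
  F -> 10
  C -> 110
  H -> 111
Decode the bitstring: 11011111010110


Decoding step by step:
Bits 110 -> C
Bits 111 -> H
Bits 110 -> C
Bits 10 -> F
Bits 110 -> C


Decoded message: CHCFC


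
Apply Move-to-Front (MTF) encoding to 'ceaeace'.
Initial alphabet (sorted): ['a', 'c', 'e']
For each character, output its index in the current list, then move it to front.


MTF encoding:
'c': index 1 in ['a', 'c', 'e'] -> ['c', 'a', 'e']
'e': index 2 in ['c', 'a', 'e'] -> ['e', 'c', 'a']
'a': index 2 in ['e', 'c', 'a'] -> ['a', 'e', 'c']
'e': index 1 in ['a', 'e', 'c'] -> ['e', 'a', 'c']
'a': index 1 in ['e', 'a', 'c'] -> ['a', 'e', 'c']
'c': index 2 in ['a', 'e', 'c'] -> ['c', 'a', 'e']
'e': index 2 in ['c', 'a', 'e'] -> ['e', 'c', 'a']


Output: [1, 2, 2, 1, 1, 2, 2]


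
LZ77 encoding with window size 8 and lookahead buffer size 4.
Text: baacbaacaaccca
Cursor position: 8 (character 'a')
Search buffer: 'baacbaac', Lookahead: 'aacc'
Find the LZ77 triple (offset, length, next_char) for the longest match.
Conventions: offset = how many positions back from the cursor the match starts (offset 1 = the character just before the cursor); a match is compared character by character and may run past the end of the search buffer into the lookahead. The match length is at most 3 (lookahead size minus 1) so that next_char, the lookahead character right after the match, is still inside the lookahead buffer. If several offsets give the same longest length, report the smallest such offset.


Try each offset into the search buffer:
  offset=1 (pos 7, char 'c'): match length 0
  offset=2 (pos 6, char 'a'): match length 1
  offset=3 (pos 5, char 'a'): match length 3
  offset=4 (pos 4, char 'b'): match length 0
  offset=5 (pos 3, char 'c'): match length 0
  offset=6 (pos 2, char 'a'): match length 1
  offset=7 (pos 1, char 'a'): match length 3
  offset=8 (pos 0, char 'b'): match length 0
Longest match has length 3, found at offsets 3, 7; take the smallest, offset 3.
next_char = character at position 8 + 3 = 11 -> 'c'

Best match: offset=3, length=3 (matching 'aac' starting at position 5)
LZ77 triple: (3, 3, 'c')


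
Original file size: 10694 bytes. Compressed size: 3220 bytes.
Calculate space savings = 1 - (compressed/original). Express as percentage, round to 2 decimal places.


ratio = compressed/original = 3220/10694 = 0.301103
savings = 1 - ratio = 1 - 0.301103 = 0.698897
as a percentage: 0.698897 * 100 = 69.89%

Space savings = 1 - 3220/10694 = 69.89%


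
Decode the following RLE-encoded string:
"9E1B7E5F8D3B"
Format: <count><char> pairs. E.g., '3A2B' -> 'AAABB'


Expanding each <count><char> pair:
  9E -> 'EEEEEEEEE'
  1B -> 'B'
  7E -> 'EEEEEEE'
  5F -> 'FFFFF'
  8D -> 'DDDDDDDD'
  3B -> 'BBB'

Decoded = EEEEEEEEEBEEEEEEEFFFFFDDDDDDDDBBB


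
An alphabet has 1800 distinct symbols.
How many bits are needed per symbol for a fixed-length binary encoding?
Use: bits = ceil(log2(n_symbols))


log2(1800) = 10.8138
Bracket: 2^10 = 1024 < 1800 <= 2^11 = 2048
So ceil(log2(1800)) = 11

bits = ceil(log2(1800)) = ceil(10.8138) = 11 bits


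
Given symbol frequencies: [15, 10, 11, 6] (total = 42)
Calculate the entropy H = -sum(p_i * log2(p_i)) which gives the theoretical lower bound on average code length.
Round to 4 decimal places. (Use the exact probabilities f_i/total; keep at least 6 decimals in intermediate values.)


Per-symbol terms -p_i * log2(p_i) with p_i = f_i/42:
  p = 15/42 = 0.357143: log2(p) = -1.485427, -p*log2(p) = 0.530510
  p = 10/42 = 0.238095: log2(p) = -2.070389, -p*log2(p) = 0.492950
  p = 11/42 = 0.261905: log2(p) = -1.932886, -p*log2(p) = 0.506232
  p = 6/42 = 0.142857: log2(p) = -2.807355, -p*log2(p) = 0.401051
H = 0.530510 + 0.492950 + 0.506232 + 0.401051 = 1.930743

H = 1.9307 bits/symbol


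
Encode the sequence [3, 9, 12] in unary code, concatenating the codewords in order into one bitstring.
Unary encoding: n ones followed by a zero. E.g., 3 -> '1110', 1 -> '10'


Encode each number as n ones followed by a terminating 0:
  3 -> 1110 (4 bits)
  9 -> 1111111110 (10 bits)
  12 -> 1111111111110 (13 bits)
Total length = 4 + 10 + 13 = 27 bits.

Unary([3, 9, 12]) = 111011111111101111111111110 (27 bits)


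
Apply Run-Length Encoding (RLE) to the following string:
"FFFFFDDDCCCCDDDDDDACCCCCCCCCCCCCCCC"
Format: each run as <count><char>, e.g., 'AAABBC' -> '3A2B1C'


Scanning runs left to right:
  i=0: run of 'F' x 5 -> '5F'
  i=5: run of 'D' x 3 -> '3D'
  i=8: run of 'C' x 4 -> '4C'
  i=12: run of 'D' x 6 -> '6D'
  i=18: run of 'A' x 1 -> '1A'
  i=19: run of 'C' x 16 -> '16C'

RLE = 5F3D4C6D1A16C


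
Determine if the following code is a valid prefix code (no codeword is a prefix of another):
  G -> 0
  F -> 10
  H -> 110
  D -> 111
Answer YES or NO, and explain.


Checking each pair (does one codeword prefix another?):
  G='0' vs F='10': no prefix
  G='0' vs H='110': no prefix
  G='0' vs D='111': no prefix
  F='10' vs G='0': no prefix
  F='10' vs H='110': no prefix
  F='10' vs D='111': no prefix
  H='110' vs G='0': no prefix
  H='110' vs F='10': no prefix
  H='110' vs D='111': no prefix
  D='111' vs G='0': no prefix
  D='111' vs F='10': no prefix
  D='111' vs H='110': no prefix
No violation found over all pairs.

YES -- this is a valid prefix code. No codeword is a prefix of any other codeword.


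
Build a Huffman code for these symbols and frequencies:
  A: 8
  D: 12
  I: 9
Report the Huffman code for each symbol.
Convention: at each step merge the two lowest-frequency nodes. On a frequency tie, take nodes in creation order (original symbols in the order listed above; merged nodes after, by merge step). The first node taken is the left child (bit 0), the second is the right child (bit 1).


Huffman tree construction:
Step 1: Merge A(8) + I(9) = 17
Step 2: Merge D(12) + (A+I)(17) = 29
Read each symbol's code off the tree from the root (left child = 0, right child = 1).

Codes:
  A: 10 (length 2)
  D: 0 (length 1)
  I: 11 (length 2)
Average code length: 46/29 = 1.5862 bits/symbol


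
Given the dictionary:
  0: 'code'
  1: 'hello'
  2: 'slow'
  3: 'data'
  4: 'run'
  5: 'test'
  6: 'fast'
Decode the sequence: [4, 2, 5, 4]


Look up each index in the dictionary:
  4 -> 'run'
  2 -> 'slow'
  5 -> 'test'
  4 -> 'run'

Decoded: "run slow test run"


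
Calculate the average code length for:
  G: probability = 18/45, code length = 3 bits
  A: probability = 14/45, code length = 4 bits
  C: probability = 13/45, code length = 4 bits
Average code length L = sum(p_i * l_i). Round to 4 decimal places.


Weighted contributions p_i * l_i:
  G: (18/45) * 3 = 54/45
  A: (14/45) * 4 = 56/45
  C: (13/45) * 4 = 52/45
Sum = (54 + 56 + 52)/45 = 162/45

L = 162/45 = 3.6000 bits/symbol


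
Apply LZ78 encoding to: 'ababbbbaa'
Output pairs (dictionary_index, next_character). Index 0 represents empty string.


LZ78 encoding steps:
Dictionary: {0: ''}
Step 1: w='' (idx 0), next='a' -> output (0, 'a'), add 'a' as idx 1
Step 2: w='' (idx 0), next='b' -> output (0, 'b'), add 'b' as idx 2
Step 3: w='a' (idx 1), next='b' -> output (1, 'b'), add 'ab' as idx 3
Step 4: w='b' (idx 2), next='b' -> output (2, 'b'), add 'bb' as idx 4
Step 5: w='b' (idx 2), next='a' -> output (2, 'a'), add 'ba' as idx 5
Step 6: w='a' (idx 1), end of input -> output (1, '')


Encoded: [(0, 'a'), (0, 'b'), (1, 'b'), (2, 'b'), (2, 'a'), (1, '')]


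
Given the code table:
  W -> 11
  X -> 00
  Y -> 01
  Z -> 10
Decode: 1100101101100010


Decoding:
11 -> W
00 -> X
10 -> Z
11 -> W
01 -> Y
10 -> Z
00 -> X
10 -> Z


Result: WXZWYZXZ


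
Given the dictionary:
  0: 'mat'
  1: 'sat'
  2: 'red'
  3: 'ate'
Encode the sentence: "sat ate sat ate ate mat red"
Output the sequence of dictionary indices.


Look up each word in the dictionary:
  'sat' -> 1
  'ate' -> 3
  'sat' -> 1
  'ate' -> 3
  'ate' -> 3
  'mat' -> 0
  'red' -> 2

Encoded: [1, 3, 1, 3, 3, 0, 2]


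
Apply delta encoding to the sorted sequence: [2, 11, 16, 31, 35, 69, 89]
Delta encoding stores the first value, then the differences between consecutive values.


First value: 2
Deltas:
  11 - 2 = 9
  16 - 11 = 5
  31 - 16 = 15
  35 - 31 = 4
  69 - 35 = 34
  89 - 69 = 20


Delta encoded: [2, 9, 5, 15, 4, 34, 20]


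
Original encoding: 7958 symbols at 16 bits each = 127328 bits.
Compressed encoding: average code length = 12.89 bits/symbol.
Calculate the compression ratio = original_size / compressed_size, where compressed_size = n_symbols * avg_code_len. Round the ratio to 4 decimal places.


original_size = n_symbols * orig_bits = 7958 * 16 = 127328 bits
compressed_size = n_symbols * avg_code_len = 7958 * 12.89 = 102578.62 bits
ratio = original_size / compressed_size = 127328 / 102578.62 = 1.2413

Compression ratio = 1.2413


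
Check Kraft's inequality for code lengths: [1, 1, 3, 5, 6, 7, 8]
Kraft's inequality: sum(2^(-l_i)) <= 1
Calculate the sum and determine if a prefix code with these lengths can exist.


Sum = 2^(-1) + 2^(-1) + 2^(-3) + 2^(-5) + 2^(-6) + 2^(-7) + 2^(-8)
    = 0.5 + 0.5 + 0.125 + 0.03125 + 0.015625 + 0.0078125 + 0.00390625
    = 303/256 = 1.18359375
Since 1.18359375 > 1, Kraft's inequality is NOT satisfied.
A prefix code with these lengths CANNOT exist.

Kraft sum = 1.18359375. Not satisfied.


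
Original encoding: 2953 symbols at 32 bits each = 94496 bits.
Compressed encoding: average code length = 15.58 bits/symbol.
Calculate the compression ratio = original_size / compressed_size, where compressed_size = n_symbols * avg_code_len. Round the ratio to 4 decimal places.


original_size = n_symbols * orig_bits = 2953 * 32 = 94496 bits
compressed_size = n_symbols * avg_code_len = 2953 * 15.58 = 46007.74 bits
ratio = original_size / compressed_size = 94496 / 46007.74 = 2.0539

Compression ratio = 2.0539


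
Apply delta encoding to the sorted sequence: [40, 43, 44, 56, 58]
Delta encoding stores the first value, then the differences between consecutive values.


First value: 40
Deltas:
  43 - 40 = 3
  44 - 43 = 1
  56 - 44 = 12
  58 - 56 = 2


Delta encoded: [40, 3, 1, 12, 2]


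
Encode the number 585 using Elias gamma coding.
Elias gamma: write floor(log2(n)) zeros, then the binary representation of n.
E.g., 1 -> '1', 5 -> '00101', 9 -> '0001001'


num_bits = floor(log2(585)) + 1 = 10
leading_zeros = num_bits - 1 = 9
binary(585) = 1001001001

Elias gamma(585) = '000000000' + '1001001001' = 0000000001001001001 (19 bits)


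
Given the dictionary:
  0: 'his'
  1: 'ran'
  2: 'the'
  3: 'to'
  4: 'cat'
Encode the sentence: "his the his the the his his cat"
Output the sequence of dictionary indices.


Look up each word in the dictionary:
  'his' -> 0
  'the' -> 2
  'his' -> 0
  'the' -> 2
  'the' -> 2
  'his' -> 0
  'his' -> 0
  'cat' -> 4

Encoded: [0, 2, 0, 2, 2, 0, 0, 4]


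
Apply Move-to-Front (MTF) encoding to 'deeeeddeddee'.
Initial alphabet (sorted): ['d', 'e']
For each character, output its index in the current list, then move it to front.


MTF encoding:
'd': index 0 in ['d', 'e'] -> ['d', 'e']
'e': index 1 in ['d', 'e'] -> ['e', 'd']
'e': index 0 in ['e', 'd'] -> ['e', 'd']
'e': index 0 in ['e', 'd'] -> ['e', 'd']
'e': index 0 in ['e', 'd'] -> ['e', 'd']
'd': index 1 in ['e', 'd'] -> ['d', 'e']
'd': index 0 in ['d', 'e'] -> ['d', 'e']
'e': index 1 in ['d', 'e'] -> ['e', 'd']
'd': index 1 in ['e', 'd'] -> ['d', 'e']
'd': index 0 in ['d', 'e'] -> ['d', 'e']
'e': index 1 in ['d', 'e'] -> ['e', 'd']
'e': index 0 in ['e', 'd'] -> ['e', 'd']


Output: [0, 1, 0, 0, 0, 1, 0, 1, 1, 0, 1, 0]


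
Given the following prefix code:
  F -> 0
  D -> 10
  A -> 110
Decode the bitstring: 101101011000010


Decoding step by step:
Bits 10 -> D
Bits 110 -> A
Bits 10 -> D
Bits 110 -> A
Bits 0 -> F
Bits 0 -> F
Bits 0 -> F
Bits 10 -> D


Decoded message: DADAFFFD


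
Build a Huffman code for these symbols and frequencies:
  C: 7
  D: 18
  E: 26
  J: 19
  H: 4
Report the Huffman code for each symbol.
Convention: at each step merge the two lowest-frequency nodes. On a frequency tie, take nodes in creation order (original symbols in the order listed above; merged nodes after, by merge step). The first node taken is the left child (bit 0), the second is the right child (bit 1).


Huffman tree construction:
Step 1: Merge H(4) + C(7) = 11
Step 2: Merge (H+C)(11) + D(18) = 29
Step 3: Merge J(19) + E(26) = 45
Step 4: Merge ((H+C)+D)(29) + (J+E)(45) = 74
Read each symbol's code off the tree from the root (left child = 0, right child = 1).

Codes:
  C: 001 (length 3)
  D: 01 (length 2)
  E: 11 (length 2)
  J: 10 (length 2)
  H: 000 (length 3)
Average code length: 159/74 = 2.1486 bits/symbol


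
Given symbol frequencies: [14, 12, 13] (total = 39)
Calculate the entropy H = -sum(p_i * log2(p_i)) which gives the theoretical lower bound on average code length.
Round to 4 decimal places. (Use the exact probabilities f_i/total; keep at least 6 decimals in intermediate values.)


Per-symbol terms -p_i * log2(p_i) with p_i = f_i/39:
  p = 14/39 = 0.358974: log2(p) = -1.478047, -p*log2(p) = 0.530581
  p = 12/39 = 0.307692: log2(p) = -1.700440, -p*log2(p) = 0.523212
  p = 13/39 = 0.333333: log2(p) = -1.584963, -p*log2(p) = 0.528321
H = 0.530581 + 0.523212 + 0.528321 = 1.582114

H = 1.5821 bits/symbol


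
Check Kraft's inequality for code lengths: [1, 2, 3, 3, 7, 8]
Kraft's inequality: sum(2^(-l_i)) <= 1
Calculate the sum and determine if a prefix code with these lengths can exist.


Sum = 2^(-1) + 2^(-2) + 2^(-3) + 2^(-3) + 2^(-7) + 2^(-8)
    = 0.5 + 0.25 + 0.125 + 0.125 + 0.0078125 + 0.00390625
    = 259/256 = 1.01171875
Since 1.01171875 > 1, Kraft's inequality is NOT satisfied.
A prefix code with these lengths CANNOT exist.

Kraft sum = 1.01171875. Not satisfied.


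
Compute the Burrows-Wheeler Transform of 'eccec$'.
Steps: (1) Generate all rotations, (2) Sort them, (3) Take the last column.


Rotations (sorted):
  0: $eccec -> last char: c
  1: c$ecce -> last char: e
  2: ccec$e -> last char: e
  3: cec$ec -> last char: c
  4: ec$ecc -> last char: c
  5: eccec$ -> last char: $


BWT = ceecc$


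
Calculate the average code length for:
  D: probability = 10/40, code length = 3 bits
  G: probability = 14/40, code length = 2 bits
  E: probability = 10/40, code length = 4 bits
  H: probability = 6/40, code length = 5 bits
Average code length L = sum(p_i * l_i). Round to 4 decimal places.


Weighted contributions p_i * l_i:
  D: (10/40) * 3 = 30/40
  G: (14/40) * 2 = 28/40
  E: (10/40) * 4 = 40/40
  H: (6/40) * 5 = 30/40
Sum = (30 + 28 + 40 + 30)/40 = 128/40

L = 128/40 = 3.2000 bits/symbol


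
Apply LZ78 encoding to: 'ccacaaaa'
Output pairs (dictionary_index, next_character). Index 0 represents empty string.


LZ78 encoding steps:
Dictionary: {0: ''}
Step 1: w='' (idx 0), next='c' -> output (0, 'c'), add 'c' as idx 1
Step 2: w='c' (idx 1), next='a' -> output (1, 'a'), add 'ca' as idx 2
Step 3: w='ca' (idx 2), next='a' -> output (2, 'a'), add 'caa' as idx 3
Step 4: w='' (idx 0), next='a' -> output (0, 'a'), add 'a' as idx 4
Step 5: w='a' (idx 4), end of input -> output (4, '')


Encoded: [(0, 'c'), (1, 'a'), (2, 'a'), (0, 'a'), (4, '')]


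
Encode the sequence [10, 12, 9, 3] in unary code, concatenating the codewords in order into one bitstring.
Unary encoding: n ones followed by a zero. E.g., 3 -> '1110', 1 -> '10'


Encode each number as n ones followed by a terminating 0:
  10 -> 11111111110 (11 bits)
  12 -> 1111111111110 (13 bits)
  9 -> 1111111110 (10 bits)
  3 -> 1110 (4 bits)
Total length = 11 + 13 + 10 + 4 = 38 bits.

Unary([10, 12, 9, 3]) = 11111111110111111111111011111111101110 (38 bits)


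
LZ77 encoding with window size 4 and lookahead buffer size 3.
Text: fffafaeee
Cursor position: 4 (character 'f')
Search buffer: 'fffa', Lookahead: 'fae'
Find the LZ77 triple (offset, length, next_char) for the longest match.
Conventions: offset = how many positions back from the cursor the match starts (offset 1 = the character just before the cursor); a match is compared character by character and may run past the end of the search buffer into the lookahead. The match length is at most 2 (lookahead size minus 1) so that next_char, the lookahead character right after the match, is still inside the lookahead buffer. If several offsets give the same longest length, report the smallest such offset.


Try each offset into the search buffer:
  offset=1 (pos 3, char 'a'): match length 0
  offset=2 (pos 2, char 'f'): match length 2
  offset=3 (pos 1, char 'f'): match length 1
  offset=4 (pos 0, char 'f'): match length 1
Longest match has length 2 at offset 2.
next_char = character at position 4 + 2 = 6 -> 'e'

Best match: offset=2, length=2 (matching 'fa' starting at position 2)
LZ77 triple: (2, 2, 'e')


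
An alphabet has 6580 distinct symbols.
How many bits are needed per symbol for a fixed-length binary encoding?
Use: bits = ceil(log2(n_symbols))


log2(6580) = 12.6839
Bracket: 2^12 = 4096 < 6580 <= 2^13 = 8192
So ceil(log2(6580)) = 13

bits = ceil(log2(6580)) = ceil(12.6839) = 13 bits


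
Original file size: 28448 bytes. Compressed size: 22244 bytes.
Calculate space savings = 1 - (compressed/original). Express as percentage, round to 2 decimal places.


ratio = compressed/original = 22244/28448 = 0.781918
savings = 1 - ratio = 1 - 0.781918 = 0.218082
as a percentage: 0.218082 * 100 = 21.81%

Space savings = 1 - 22244/28448 = 21.81%


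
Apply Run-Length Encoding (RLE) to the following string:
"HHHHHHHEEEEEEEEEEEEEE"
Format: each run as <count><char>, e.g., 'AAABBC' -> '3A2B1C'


Scanning runs left to right:
  i=0: run of 'H' x 7 -> '7H'
  i=7: run of 'E' x 14 -> '14E'

RLE = 7H14E


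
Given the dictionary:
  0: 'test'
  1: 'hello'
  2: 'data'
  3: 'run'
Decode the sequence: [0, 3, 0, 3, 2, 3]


Look up each index in the dictionary:
  0 -> 'test'
  3 -> 'run'
  0 -> 'test'
  3 -> 'run'
  2 -> 'data'
  3 -> 'run'

Decoded: "test run test run data run"


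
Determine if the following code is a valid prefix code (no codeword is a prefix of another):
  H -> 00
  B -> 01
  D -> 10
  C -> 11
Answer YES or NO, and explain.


Checking each pair (does one codeword prefix another?):
  H='00' vs B='01': no prefix
  H='00' vs D='10': no prefix
  H='00' vs C='11': no prefix
  B='01' vs H='00': no prefix
  B='01' vs D='10': no prefix
  B='01' vs C='11': no prefix
  D='10' vs H='00': no prefix
  D='10' vs B='01': no prefix
  D='10' vs C='11': no prefix
  C='11' vs H='00': no prefix
  C='11' vs B='01': no prefix
  C='11' vs D='10': no prefix
No violation found over all pairs.

YES -- this is a valid prefix code. No codeword is a prefix of any other codeword.


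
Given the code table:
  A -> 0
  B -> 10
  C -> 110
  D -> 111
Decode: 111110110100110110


Decoding:
111 -> D
110 -> C
110 -> C
10 -> B
0 -> A
110 -> C
110 -> C


Result: DCCBACC


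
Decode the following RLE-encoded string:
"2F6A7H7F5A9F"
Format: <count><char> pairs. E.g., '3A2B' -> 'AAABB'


Expanding each <count><char> pair:
  2F -> 'FF'
  6A -> 'AAAAAA'
  7H -> 'HHHHHHH'
  7F -> 'FFFFFFF'
  5A -> 'AAAAA'
  9F -> 'FFFFFFFFF'

Decoded = FFAAAAAAHHHHHHHFFFFFFFAAAAAFFFFFFFFF


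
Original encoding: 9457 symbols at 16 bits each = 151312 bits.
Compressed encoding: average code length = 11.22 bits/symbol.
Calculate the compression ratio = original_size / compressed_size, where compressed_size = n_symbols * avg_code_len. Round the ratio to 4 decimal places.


original_size = n_symbols * orig_bits = 9457 * 16 = 151312 bits
compressed_size = n_symbols * avg_code_len = 9457 * 11.22 = 106107.54 bits
ratio = original_size / compressed_size = 151312 / 106107.54 = 1.426

Compression ratio = 1.426


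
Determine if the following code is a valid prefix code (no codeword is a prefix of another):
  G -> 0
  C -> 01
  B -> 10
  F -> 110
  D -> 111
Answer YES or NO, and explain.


Checking each pair (does one codeword prefix another?):
  G='0' vs C='01': prefix -- VIOLATION

NO -- this is NOT a valid prefix code. G (0) is a prefix of C (01).


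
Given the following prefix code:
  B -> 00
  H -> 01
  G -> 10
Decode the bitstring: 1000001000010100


Decoding step by step:
Bits 10 -> G
Bits 00 -> B
Bits 00 -> B
Bits 10 -> G
Bits 00 -> B
Bits 01 -> H
Bits 01 -> H
Bits 00 -> B


Decoded message: GBBGBHHB


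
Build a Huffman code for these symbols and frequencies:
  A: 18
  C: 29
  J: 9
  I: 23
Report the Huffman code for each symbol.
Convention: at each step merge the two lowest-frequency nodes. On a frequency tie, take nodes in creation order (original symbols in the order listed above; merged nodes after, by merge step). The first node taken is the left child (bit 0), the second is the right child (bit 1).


Huffman tree construction:
Step 1: Merge J(9) + A(18) = 27
Step 2: Merge I(23) + (J+A)(27) = 50
Step 3: Merge C(29) + (I+(J+A))(50) = 79
Read each symbol's code off the tree from the root (left child = 0, right child = 1).

Codes:
  A: 111 (length 3)
  C: 0 (length 1)
  J: 110 (length 3)
  I: 10 (length 2)
Average code length: 156/79 = 1.9747 bits/symbol


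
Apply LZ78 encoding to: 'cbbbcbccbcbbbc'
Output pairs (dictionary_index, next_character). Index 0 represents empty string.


LZ78 encoding steps:
Dictionary: {0: ''}
Step 1: w='' (idx 0), next='c' -> output (0, 'c'), add 'c' as idx 1
Step 2: w='' (idx 0), next='b' -> output (0, 'b'), add 'b' as idx 2
Step 3: w='b' (idx 2), next='b' -> output (2, 'b'), add 'bb' as idx 3
Step 4: w='c' (idx 1), next='b' -> output (1, 'b'), add 'cb' as idx 4
Step 5: w='c' (idx 1), next='c' -> output (1, 'c'), add 'cc' as idx 5
Step 6: w='b' (idx 2), next='c' -> output (2, 'c'), add 'bc' as idx 6
Step 7: w='bb' (idx 3), next='b' -> output (3, 'b'), add 'bbb' as idx 7
Step 8: w='c' (idx 1), end of input -> output (1, '')


Encoded: [(0, 'c'), (0, 'b'), (2, 'b'), (1, 'b'), (1, 'c'), (2, 'c'), (3, 'b'), (1, '')]


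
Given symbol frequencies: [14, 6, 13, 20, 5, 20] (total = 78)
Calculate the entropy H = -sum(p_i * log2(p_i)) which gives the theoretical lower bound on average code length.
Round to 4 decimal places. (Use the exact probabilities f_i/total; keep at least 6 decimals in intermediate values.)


Per-symbol terms -p_i * log2(p_i) with p_i = f_i/78:
  p = 14/78 = 0.179487: log2(p) = -2.478047, -p*log2(p) = 0.444778
  p = 6/78 = 0.076923: log2(p) = -3.700440, -p*log2(p) = 0.284649
  p = 13/78 = 0.166667: log2(p) = -2.584963, -p*log2(p) = 0.430827
  p = 20/78 = 0.256410: log2(p) = -1.963474, -p*log2(p) = 0.503455
  p = 5/78 = 0.064103: log2(p) = -3.963474, -p*log2(p) = 0.254069
  p = 20/78 = 0.256410: log2(p) = -1.963474, -p*log2(p) = 0.503455
H = 0.444778 + 0.284649 + 0.430827 + 0.503455 + 0.254069 + 0.503455 = 2.421233

H = 2.4212 bits/symbol


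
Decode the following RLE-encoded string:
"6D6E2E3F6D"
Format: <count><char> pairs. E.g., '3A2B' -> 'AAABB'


Expanding each <count><char> pair:
  6D -> 'DDDDDD'
  6E -> 'EEEEEE'
  2E -> 'EE'
  3F -> 'FFF'
  6D -> 'DDDDDD'

Decoded = DDDDDDEEEEEEEEFFFDDDDDD


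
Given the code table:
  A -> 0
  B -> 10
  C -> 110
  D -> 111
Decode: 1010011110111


Decoding:
10 -> B
10 -> B
0 -> A
111 -> D
10 -> B
111 -> D


Result: BBADBD


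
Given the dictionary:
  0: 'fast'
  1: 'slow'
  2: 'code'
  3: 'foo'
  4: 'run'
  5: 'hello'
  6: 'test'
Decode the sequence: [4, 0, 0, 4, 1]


Look up each index in the dictionary:
  4 -> 'run'
  0 -> 'fast'
  0 -> 'fast'
  4 -> 'run'
  1 -> 'slow'

Decoded: "run fast fast run slow"


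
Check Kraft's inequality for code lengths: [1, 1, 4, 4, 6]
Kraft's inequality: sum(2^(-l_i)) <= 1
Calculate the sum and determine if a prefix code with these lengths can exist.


Sum = 2^(-1) + 2^(-1) + 2^(-4) + 2^(-4) + 2^(-6)
    = 0.5 + 0.5 + 0.0625 + 0.0625 + 0.015625
    = 73/64 = 1.140625
Since 1.140625 > 1, Kraft's inequality is NOT satisfied.
A prefix code with these lengths CANNOT exist.

Kraft sum = 1.140625. Not satisfied.


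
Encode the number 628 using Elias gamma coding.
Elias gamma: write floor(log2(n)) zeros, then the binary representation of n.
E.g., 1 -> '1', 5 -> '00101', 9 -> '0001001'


num_bits = floor(log2(628)) + 1 = 10
leading_zeros = num_bits - 1 = 9
binary(628) = 1001110100

Elias gamma(628) = '000000000' + '1001110100' = 0000000001001110100 (19 bits)


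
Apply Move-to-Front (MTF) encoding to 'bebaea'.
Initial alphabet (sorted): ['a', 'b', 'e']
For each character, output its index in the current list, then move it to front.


MTF encoding:
'b': index 1 in ['a', 'b', 'e'] -> ['b', 'a', 'e']
'e': index 2 in ['b', 'a', 'e'] -> ['e', 'b', 'a']
'b': index 1 in ['e', 'b', 'a'] -> ['b', 'e', 'a']
'a': index 2 in ['b', 'e', 'a'] -> ['a', 'b', 'e']
'e': index 2 in ['a', 'b', 'e'] -> ['e', 'a', 'b']
'a': index 1 in ['e', 'a', 'b'] -> ['a', 'e', 'b']


Output: [1, 2, 1, 2, 2, 1]


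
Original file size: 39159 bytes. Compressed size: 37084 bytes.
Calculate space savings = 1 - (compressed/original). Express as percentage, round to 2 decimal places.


ratio = compressed/original = 37084/39159 = 0.947011
savings = 1 - ratio = 1 - 0.947011 = 0.052989
as a percentage: 0.052989 * 100 = 5.3%

Space savings = 1 - 37084/39159 = 5.3%


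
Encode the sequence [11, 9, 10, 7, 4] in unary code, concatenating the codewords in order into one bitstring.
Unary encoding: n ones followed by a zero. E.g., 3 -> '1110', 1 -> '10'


Encode each number as n ones followed by a terminating 0:
  11 -> 111111111110 (12 bits)
  9 -> 1111111110 (10 bits)
  10 -> 11111111110 (11 bits)
  7 -> 11111110 (8 bits)
  4 -> 11110 (5 bits)
Total length = 12 + 10 + 11 + 8 + 5 = 46 bits.

Unary([11, 9, 10, 7, 4]) = 1111111111101111111110111111111101111111011110 (46 bits)


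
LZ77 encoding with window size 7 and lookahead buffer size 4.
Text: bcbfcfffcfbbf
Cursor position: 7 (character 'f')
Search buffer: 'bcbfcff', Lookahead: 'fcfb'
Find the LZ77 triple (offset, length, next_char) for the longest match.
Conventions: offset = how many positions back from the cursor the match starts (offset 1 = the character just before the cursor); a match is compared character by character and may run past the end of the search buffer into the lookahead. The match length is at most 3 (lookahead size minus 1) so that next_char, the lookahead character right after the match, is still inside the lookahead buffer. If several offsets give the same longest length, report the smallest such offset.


Try each offset into the search buffer:
  offset=1 (pos 6, char 'f'): match length 1
  offset=2 (pos 5, char 'f'): match length 1
  offset=3 (pos 4, char 'c'): match length 0
  offset=4 (pos 3, char 'f'): match length 3
  offset=5 (pos 2, char 'b'): match length 0
  offset=6 (pos 1, char 'c'): match length 0
  offset=7 (pos 0, char 'b'): match length 0
Longest match has length 3 at offset 4.
next_char = character at position 7 + 3 = 10 -> 'b'

Best match: offset=4, length=3 (matching 'fcf' starting at position 3)
LZ77 triple: (4, 3, 'b')


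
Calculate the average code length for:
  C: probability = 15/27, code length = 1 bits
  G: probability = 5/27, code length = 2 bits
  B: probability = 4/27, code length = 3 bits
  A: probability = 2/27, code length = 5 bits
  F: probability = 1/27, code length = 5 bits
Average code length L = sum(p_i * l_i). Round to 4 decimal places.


Weighted contributions p_i * l_i:
  C: (15/27) * 1 = 15/27
  G: (5/27) * 2 = 10/27
  B: (4/27) * 3 = 12/27
  A: (2/27) * 5 = 10/27
  F: (1/27) * 5 = 5/27
Sum = (15 + 10 + 12 + 10 + 5)/27 = 52/27

L = 52/27 = 1.9259 bits/symbol


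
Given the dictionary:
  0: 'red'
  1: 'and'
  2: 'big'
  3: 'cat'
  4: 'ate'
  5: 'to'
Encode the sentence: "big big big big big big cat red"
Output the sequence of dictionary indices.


Look up each word in the dictionary:
  'big' -> 2
  'big' -> 2
  'big' -> 2
  'big' -> 2
  'big' -> 2
  'big' -> 2
  'cat' -> 3
  'red' -> 0

Encoded: [2, 2, 2, 2, 2, 2, 3, 0]


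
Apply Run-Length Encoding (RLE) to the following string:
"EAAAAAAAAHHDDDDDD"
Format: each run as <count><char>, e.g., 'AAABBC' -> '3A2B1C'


Scanning runs left to right:
  i=0: run of 'E' x 1 -> '1E'
  i=1: run of 'A' x 8 -> '8A'
  i=9: run of 'H' x 2 -> '2H'
  i=11: run of 'D' x 6 -> '6D'

RLE = 1E8A2H6D


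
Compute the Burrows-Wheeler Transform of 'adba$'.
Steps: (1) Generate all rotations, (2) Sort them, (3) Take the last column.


Rotations (sorted):
  0: $adba -> last char: a
  1: a$adb -> last char: b
  2: adba$ -> last char: $
  3: ba$ad -> last char: d
  4: dba$a -> last char: a


BWT = ab$da


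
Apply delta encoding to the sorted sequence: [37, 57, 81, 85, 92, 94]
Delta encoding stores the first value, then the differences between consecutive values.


First value: 37
Deltas:
  57 - 37 = 20
  81 - 57 = 24
  85 - 81 = 4
  92 - 85 = 7
  94 - 92 = 2


Delta encoded: [37, 20, 24, 4, 7, 2]


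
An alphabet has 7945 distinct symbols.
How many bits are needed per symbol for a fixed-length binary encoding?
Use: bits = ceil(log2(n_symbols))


log2(7945) = 12.9558
Bracket: 2^12 = 4096 < 7945 <= 2^13 = 8192
So ceil(log2(7945)) = 13

bits = ceil(log2(7945)) = ceil(12.9558) = 13 bits


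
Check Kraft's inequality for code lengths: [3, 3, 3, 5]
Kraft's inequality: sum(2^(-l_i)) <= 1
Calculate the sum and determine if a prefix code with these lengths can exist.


Sum = 2^(-3) + 2^(-3) + 2^(-3) + 2^(-5)
    = 0.125 + 0.125 + 0.125 + 0.03125
    = 13/32 = 0.40625
Since 0.40625 <= 1, Kraft's inequality IS satisfied.
A prefix code with these lengths CAN exist.

Kraft sum = 0.40625. Satisfied.


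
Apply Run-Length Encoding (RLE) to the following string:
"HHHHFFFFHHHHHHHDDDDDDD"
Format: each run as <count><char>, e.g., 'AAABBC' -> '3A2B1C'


Scanning runs left to right:
  i=0: run of 'H' x 4 -> '4H'
  i=4: run of 'F' x 4 -> '4F'
  i=8: run of 'H' x 7 -> '7H'
  i=15: run of 'D' x 7 -> '7D'

RLE = 4H4F7H7D


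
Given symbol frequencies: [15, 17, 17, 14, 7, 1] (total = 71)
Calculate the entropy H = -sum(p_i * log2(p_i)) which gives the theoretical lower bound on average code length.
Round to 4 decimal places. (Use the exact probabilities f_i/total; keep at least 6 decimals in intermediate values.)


Per-symbol terms -p_i * log2(p_i) with p_i = f_i/71:
  p = 15/71 = 0.211268: log2(p) = -2.242857, -p*log2(p) = 0.473843
  p = 17/71 = 0.239437: log2(p) = -2.062284, -p*log2(p) = 0.493786
  p = 17/71 = 0.239437: log2(p) = -2.062284, -p*log2(p) = 0.493786
  p = 14/71 = 0.197183: log2(p) = -2.342392, -p*log2(p) = 0.461880
  p = 7/71 = 0.098592: log2(p) = -3.342392, -p*log2(p) = 0.329532
  p = 1/71 = 0.014085: log2(p) = -6.149747, -p*log2(p) = 0.086616
H = 0.473843 + 0.493786 + 0.493786 + 0.461880 + 0.329532 + 0.086616 = 2.339443

H = 2.3394 bits/symbol


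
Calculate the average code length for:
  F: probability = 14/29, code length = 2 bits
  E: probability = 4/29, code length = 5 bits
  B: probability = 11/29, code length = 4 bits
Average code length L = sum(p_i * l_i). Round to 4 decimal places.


Weighted contributions p_i * l_i:
  F: (14/29) * 2 = 28/29
  E: (4/29) * 5 = 20/29
  B: (11/29) * 4 = 44/29
Sum = (28 + 20 + 44)/29 = 92/29

L = 92/29 = 3.1724 bits/symbol


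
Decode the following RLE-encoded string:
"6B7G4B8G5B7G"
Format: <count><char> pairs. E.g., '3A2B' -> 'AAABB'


Expanding each <count><char> pair:
  6B -> 'BBBBBB'
  7G -> 'GGGGGGG'
  4B -> 'BBBB'
  8G -> 'GGGGGGGG'
  5B -> 'BBBBB'
  7G -> 'GGGGGGG'

Decoded = BBBBBBGGGGGGGBBBBGGGGGGGGBBBBBGGGGGGG


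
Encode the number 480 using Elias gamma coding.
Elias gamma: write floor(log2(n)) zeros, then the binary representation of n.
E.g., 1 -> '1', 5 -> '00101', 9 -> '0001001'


num_bits = floor(log2(480)) + 1 = 9
leading_zeros = num_bits - 1 = 8
binary(480) = 111100000

Elias gamma(480) = '00000000' + '111100000' = 00000000111100000 (17 bits)


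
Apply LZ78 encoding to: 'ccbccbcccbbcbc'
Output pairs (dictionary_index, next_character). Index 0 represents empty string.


LZ78 encoding steps:
Dictionary: {0: ''}
Step 1: w='' (idx 0), next='c' -> output (0, 'c'), add 'c' as idx 1
Step 2: w='c' (idx 1), next='b' -> output (1, 'b'), add 'cb' as idx 2
Step 3: w='c' (idx 1), next='c' -> output (1, 'c'), add 'cc' as idx 3
Step 4: w='' (idx 0), next='b' -> output (0, 'b'), add 'b' as idx 4
Step 5: w='cc' (idx 3), next='c' -> output (3, 'c'), add 'ccc' as idx 5
Step 6: w='b' (idx 4), next='b' -> output (4, 'b'), add 'bb' as idx 6
Step 7: w='cb' (idx 2), next='c' -> output (2, 'c'), add 'cbc' as idx 7


Encoded: [(0, 'c'), (1, 'b'), (1, 'c'), (0, 'b'), (3, 'c'), (4, 'b'), (2, 'c')]


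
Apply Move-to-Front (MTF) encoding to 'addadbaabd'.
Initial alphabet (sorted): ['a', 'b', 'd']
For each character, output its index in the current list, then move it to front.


MTF encoding:
'a': index 0 in ['a', 'b', 'd'] -> ['a', 'b', 'd']
'd': index 2 in ['a', 'b', 'd'] -> ['d', 'a', 'b']
'd': index 0 in ['d', 'a', 'b'] -> ['d', 'a', 'b']
'a': index 1 in ['d', 'a', 'b'] -> ['a', 'd', 'b']
'd': index 1 in ['a', 'd', 'b'] -> ['d', 'a', 'b']
'b': index 2 in ['d', 'a', 'b'] -> ['b', 'd', 'a']
'a': index 2 in ['b', 'd', 'a'] -> ['a', 'b', 'd']
'a': index 0 in ['a', 'b', 'd'] -> ['a', 'b', 'd']
'b': index 1 in ['a', 'b', 'd'] -> ['b', 'a', 'd']
'd': index 2 in ['b', 'a', 'd'] -> ['d', 'b', 'a']


Output: [0, 2, 0, 1, 1, 2, 2, 0, 1, 2]


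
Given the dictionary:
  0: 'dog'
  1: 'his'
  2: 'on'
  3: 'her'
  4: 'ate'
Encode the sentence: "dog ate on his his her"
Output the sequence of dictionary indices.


Look up each word in the dictionary:
  'dog' -> 0
  'ate' -> 4
  'on' -> 2
  'his' -> 1
  'his' -> 1
  'her' -> 3

Encoded: [0, 4, 2, 1, 1, 3]


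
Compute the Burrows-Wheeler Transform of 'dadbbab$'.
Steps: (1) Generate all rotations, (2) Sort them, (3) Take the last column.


Rotations (sorted):
  0: $dadbbab -> last char: b
  1: ab$dadbb -> last char: b
  2: adbbab$d -> last char: d
  3: b$dadbba -> last char: a
  4: bab$dadb -> last char: b
  5: bbab$dad -> last char: d
  6: dadbbab$ -> last char: $
  7: dbbab$da -> last char: a


BWT = bbdabd$a


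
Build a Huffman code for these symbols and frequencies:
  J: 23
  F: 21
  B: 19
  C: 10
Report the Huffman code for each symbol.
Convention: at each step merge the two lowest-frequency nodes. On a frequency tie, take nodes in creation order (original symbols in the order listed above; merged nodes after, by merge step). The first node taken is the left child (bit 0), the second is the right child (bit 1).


Huffman tree construction:
Step 1: Merge C(10) + B(19) = 29
Step 2: Merge F(21) + J(23) = 44
Step 3: Merge (C+B)(29) + (F+J)(44) = 73
Read each symbol's code off the tree from the root (left child = 0, right child = 1).

Codes:
  J: 11 (length 2)
  F: 10 (length 2)
  B: 01 (length 2)
  C: 00 (length 2)
Average code length: 146/73 = 2.0000 bits/symbol


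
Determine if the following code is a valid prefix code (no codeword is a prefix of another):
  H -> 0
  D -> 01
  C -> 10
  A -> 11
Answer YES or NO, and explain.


Checking each pair (does one codeword prefix another?):
  H='0' vs D='01': prefix -- VIOLATION

NO -- this is NOT a valid prefix code. H (0) is a prefix of D (01).


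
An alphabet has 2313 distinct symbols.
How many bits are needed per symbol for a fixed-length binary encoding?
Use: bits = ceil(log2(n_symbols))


log2(2313) = 11.1755
Bracket: 2^11 = 2048 < 2313 <= 2^12 = 4096
So ceil(log2(2313)) = 12

bits = ceil(log2(2313)) = ceil(11.1755) = 12 bits


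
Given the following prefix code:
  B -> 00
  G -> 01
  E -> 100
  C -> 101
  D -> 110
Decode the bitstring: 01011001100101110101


Decoding step by step:
Bits 01 -> G
Bits 01 -> G
Bits 100 -> E
Bits 110 -> D
Bits 01 -> G
Bits 01 -> G
Bits 110 -> D
Bits 101 -> C


Decoded message: GGEDGGDC


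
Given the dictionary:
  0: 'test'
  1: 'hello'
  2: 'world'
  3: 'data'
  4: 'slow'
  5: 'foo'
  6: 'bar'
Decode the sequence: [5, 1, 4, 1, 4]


Look up each index in the dictionary:
  5 -> 'foo'
  1 -> 'hello'
  4 -> 'slow'
  1 -> 'hello'
  4 -> 'slow'

Decoded: "foo hello slow hello slow"


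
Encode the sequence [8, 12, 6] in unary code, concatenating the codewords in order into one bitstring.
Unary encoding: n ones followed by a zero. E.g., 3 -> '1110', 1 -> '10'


Encode each number as n ones followed by a terminating 0:
  8 -> 111111110 (9 bits)
  12 -> 1111111111110 (13 bits)
  6 -> 1111110 (7 bits)
Total length = 9 + 13 + 7 = 29 bits.

Unary([8, 12, 6]) = 11111111011111111111101111110 (29 bits)


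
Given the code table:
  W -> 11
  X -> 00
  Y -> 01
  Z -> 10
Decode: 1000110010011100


Decoding:
10 -> Z
00 -> X
11 -> W
00 -> X
10 -> Z
01 -> Y
11 -> W
00 -> X


Result: ZXWXZYWX


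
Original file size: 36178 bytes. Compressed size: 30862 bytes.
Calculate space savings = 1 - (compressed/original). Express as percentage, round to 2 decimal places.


ratio = compressed/original = 30862/36178 = 0.85306
savings = 1 - ratio = 1 - 0.85306 = 0.14694
as a percentage: 0.14694 * 100 = 14.69%

Space savings = 1 - 30862/36178 = 14.69%


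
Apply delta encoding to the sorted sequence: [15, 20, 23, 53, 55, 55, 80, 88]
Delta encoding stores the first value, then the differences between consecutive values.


First value: 15
Deltas:
  20 - 15 = 5
  23 - 20 = 3
  53 - 23 = 30
  55 - 53 = 2
  55 - 55 = 0
  80 - 55 = 25
  88 - 80 = 8


Delta encoded: [15, 5, 3, 30, 2, 0, 25, 8]


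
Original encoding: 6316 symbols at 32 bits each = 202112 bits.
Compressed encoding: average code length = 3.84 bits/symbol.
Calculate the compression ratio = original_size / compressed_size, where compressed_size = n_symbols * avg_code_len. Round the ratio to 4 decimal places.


original_size = n_symbols * orig_bits = 6316 * 32 = 202112 bits
compressed_size = n_symbols * avg_code_len = 6316 * 3.84 = 24253.44 bits
ratio = original_size / compressed_size = 202112 / 24253.44 = 8.3333

Compression ratio = 8.3333


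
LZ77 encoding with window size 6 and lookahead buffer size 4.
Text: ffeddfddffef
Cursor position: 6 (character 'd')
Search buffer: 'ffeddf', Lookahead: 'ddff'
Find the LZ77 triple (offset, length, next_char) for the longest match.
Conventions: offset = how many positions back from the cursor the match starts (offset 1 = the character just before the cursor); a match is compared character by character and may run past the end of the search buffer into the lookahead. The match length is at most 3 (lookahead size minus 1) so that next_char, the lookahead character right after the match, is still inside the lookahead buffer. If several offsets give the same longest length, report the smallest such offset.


Try each offset into the search buffer:
  offset=1 (pos 5, char 'f'): match length 0
  offset=2 (pos 4, char 'd'): match length 1
  offset=3 (pos 3, char 'd'): match length 3
  offset=4 (pos 2, char 'e'): match length 0
  offset=5 (pos 1, char 'f'): match length 0
  offset=6 (pos 0, char 'f'): match length 0
Longest match has length 3 at offset 3.
next_char = character at position 6 + 3 = 9 -> 'f'

Best match: offset=3, length=3 (matching 'ddf' starting at position 3)
LZ77 triple: (3, 3, 'f')


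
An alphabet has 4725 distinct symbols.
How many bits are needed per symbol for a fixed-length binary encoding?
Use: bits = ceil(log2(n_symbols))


log2(4725) = 12.2061
Bracket: 2^12 = 4096 < 4725 <= 2^13 = 8192
So ceil(log2(4725)) = 13

bits = ceil(log2(4725)) = ceil(12.2061) = 13 bits


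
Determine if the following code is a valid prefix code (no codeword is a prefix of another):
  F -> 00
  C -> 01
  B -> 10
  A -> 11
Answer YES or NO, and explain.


Checking each pair (does one codeword prefix another?):
  F='00' vs C='01': no prefix
  F='00' vs B='10': no prefix
  F='00' vs A='11': no prefix
  C='01' vs F='00': no prefix
  C='01' vs B='10': no prefix
  C='01' vs A='11': no prefix
  B='10' vs F='00': no prefix
  B='10' vs C='01': no prefix
  B='10' vs A='11': no prefix
  A='11' vs F='00': no prefix
  A='11' vs C='01': no prefix
  A='11' vs B='10': no prefix
No violation found over all pairs.

YES -- this is a valid prefix code. No codeword is a prefix of any other codeword.
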